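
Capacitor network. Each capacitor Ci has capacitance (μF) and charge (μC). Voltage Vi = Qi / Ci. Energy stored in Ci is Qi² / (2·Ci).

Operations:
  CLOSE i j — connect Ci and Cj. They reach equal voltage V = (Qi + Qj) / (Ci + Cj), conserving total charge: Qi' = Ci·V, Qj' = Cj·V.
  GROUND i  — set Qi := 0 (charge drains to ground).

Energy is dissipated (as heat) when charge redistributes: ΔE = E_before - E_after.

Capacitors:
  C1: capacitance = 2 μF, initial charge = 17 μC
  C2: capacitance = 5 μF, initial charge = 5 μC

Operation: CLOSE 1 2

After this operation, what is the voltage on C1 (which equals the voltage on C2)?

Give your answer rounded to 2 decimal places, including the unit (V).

Initial: C1(2μF, Q=17μC, V=8.50V), C2(5μF, Q=5μC, V=1.00V)
Op 1: CLOSE 1-2: Q_total=22.00, C_total=7.00, V=3.14; Q1=6.29, Q2=15.71; dissipated=40.179

Answer: 3.14 V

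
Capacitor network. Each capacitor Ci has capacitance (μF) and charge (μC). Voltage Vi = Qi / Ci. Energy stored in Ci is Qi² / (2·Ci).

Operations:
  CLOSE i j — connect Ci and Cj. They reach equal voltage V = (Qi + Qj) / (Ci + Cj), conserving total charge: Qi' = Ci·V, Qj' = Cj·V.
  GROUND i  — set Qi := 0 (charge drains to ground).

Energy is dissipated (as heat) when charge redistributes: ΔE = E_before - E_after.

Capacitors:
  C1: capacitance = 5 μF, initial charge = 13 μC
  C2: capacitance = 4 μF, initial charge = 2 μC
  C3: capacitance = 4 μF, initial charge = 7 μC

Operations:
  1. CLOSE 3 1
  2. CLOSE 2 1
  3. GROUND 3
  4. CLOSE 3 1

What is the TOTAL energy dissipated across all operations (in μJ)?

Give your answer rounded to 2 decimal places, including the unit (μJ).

Initial: C1(5μF, Q=13μC, V=2.60V), C2(4μF, Q=2μC, V=0.50V), C3(4μF, Q=7μC, V=1.75V)
Op 1: CLOSE 3-1: Q_total=20.00, C_total=9.00, V=2.22; Q3=8.89, Q1=11.11; dissipated=0.803
Op 2: CLOSE 2-1: Q_total=13.11, C_total=9.00, V=1.46; Q2=5.83, Q1=7.28; dissipated=3.296
Op 3: GROUND 3: Q3=0; energy lost=9.877
Op 4: CLOSE 3-1: Q_total=7.28, C_total=9.00, V=0.81; Q3=3.24, Q1=4.05; dissipated=2.358
Total dissipated: 16.333 μJ

Answer: 16.33 μJ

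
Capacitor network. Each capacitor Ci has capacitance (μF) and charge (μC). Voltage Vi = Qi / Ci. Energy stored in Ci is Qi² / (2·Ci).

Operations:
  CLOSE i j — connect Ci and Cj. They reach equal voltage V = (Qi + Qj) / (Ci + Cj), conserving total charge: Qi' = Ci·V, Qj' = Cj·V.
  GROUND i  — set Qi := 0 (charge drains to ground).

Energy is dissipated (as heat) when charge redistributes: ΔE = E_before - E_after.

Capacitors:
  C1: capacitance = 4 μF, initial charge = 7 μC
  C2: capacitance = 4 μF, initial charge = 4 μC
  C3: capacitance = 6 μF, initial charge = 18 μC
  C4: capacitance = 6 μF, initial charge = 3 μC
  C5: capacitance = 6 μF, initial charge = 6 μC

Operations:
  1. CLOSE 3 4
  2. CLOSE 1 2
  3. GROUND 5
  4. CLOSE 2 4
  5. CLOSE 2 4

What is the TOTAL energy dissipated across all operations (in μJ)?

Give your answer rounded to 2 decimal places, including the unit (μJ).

Initial: C1(4μF, Q=7μC, V=1.75V), C2(4μF, Q=4μC, V=1.00V), C3(6μF, Q=18μC, V=3.00V), C4(6μF, Q=3μC, V=0.50V), C5(6μF, Q=6μC, V=1.00V)
Op 1: CLOSE 3-4: Q_total=21.00, C_total=12.00, V=1.75; Q3=10.50, Q4=10.50; dissipated=9.375
Op 2: CLOSE 1-2: Q_total=11.00, C_total=8.00, V=1.38; Q1=5.50, Q2=5.50; dissipated=0.562
Op 3: GROUND 5: Q5=0; energy lost=3.000
Op 4: CLOSE 2-4: Q_total=16.00, C_total=10.00, V=1.60; Q2=6.40, Q4=9.60; dissipated=0.169
Op 5: CLOSE 2-4: Q_total=16.00, C_total=10.00, V=1.60; Q2=6.40, Q4=9.60; dissipated=0.000
Total dissipated: 13.106 μJ

Answer: 13.11 μJ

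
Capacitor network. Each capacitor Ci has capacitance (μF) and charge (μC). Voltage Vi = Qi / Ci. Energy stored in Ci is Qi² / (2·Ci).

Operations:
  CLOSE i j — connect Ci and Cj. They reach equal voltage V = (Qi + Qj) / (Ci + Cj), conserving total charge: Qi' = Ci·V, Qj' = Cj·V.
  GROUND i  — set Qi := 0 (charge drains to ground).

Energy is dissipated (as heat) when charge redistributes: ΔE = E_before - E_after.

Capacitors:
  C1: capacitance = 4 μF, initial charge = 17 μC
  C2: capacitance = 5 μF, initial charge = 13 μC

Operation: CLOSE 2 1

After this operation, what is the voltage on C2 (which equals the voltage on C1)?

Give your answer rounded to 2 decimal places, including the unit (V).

Answer: 3.33 V

Derivation:
Initial: C1(4μF, Q=17μC, V=4.25V), C2(5μF, Q=13μC, V=2.60V)
Op 1: CLOSE 2-1: Q_total=30.00, C_total=9.00, V=3.33; Q2=16.67, Q1=13.33; dissipated=3.025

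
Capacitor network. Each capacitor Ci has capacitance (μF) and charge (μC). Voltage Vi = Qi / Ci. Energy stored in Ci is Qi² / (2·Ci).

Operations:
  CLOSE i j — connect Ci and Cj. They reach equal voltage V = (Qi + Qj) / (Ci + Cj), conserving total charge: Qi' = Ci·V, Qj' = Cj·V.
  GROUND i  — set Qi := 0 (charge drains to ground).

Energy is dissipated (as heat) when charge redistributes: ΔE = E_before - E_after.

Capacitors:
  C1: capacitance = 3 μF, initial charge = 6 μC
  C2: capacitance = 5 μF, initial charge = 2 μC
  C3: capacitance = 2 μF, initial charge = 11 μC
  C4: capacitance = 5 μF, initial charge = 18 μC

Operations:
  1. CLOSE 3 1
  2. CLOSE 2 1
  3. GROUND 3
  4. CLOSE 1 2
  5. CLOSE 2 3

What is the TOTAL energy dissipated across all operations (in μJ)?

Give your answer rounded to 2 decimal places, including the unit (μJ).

Answer: 29.01 μJ

Derivation:
Initial: C1(3μF, Q=6μC, V=2.00V), C2(5μF, Q=2μC, V=0.40V), C3(2μF, Q=11μC, V=5.50V), C4(5μF, Q=18μC, V=3.60V)
Op 1: CLOSE 3-1: Q_total=17.00, C_total=5.00, V=3.40; Q3=6.80, Q1=10.20; dissipated=7.350
Op 2: CLOSE 2-1: Q_total=12.20, C_total=8.00, V=1.52; Q2=7.62, Q1=4.58; dissipated=8.438
Op 3: GROUND 3: Q3=0; energy lost=11.560
Op 4: CLOSE 1-2: Q_total=12.20, C_total=8.00, V=1.52; Q1=4.58, Q2=7.62; dissipated=0.000
Op 5: CLOSE 2-3: Q_total=7.62, C_total=7.00, V=1.09; Q2=5.45, Q3=2.18; dissipated=1.661
Total dissipated: 29.009 μJ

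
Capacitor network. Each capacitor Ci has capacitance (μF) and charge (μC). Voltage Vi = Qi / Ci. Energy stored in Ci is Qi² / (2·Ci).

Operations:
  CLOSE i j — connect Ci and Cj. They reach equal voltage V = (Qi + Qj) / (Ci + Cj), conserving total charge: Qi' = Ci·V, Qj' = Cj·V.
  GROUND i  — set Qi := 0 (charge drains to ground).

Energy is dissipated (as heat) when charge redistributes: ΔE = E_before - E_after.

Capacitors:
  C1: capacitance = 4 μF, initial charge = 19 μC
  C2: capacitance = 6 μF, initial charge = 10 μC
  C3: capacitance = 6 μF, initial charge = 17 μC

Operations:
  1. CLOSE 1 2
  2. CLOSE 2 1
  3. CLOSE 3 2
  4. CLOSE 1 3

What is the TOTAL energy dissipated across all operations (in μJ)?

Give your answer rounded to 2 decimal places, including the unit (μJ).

Initial: C1(4μF, Q=19μC, V=4.75V), C2(6μF, Q=10μC, V=1.67V), C3(6μF, Q=17μC, V=2.83V)
Op 1: CLOSE 1-2: Q_total=29.00, C_total=10.00, V=2.90; Q1=11.60, Q2=17.40; dissipated=11.408
Op 2: CLOSE 2-1: Q_total=29.00, C_total=10.00, V=2.90; Q2=17.40, Q1=11.60; dissipated=0.000
Op 3: CLOSE 3-2: Q_total=34.40, C_total=12.00, V=2.87; Q3=17.20, Q2=17.20; dissipated=0.007
Op 4: CLOSE 1-3: Q_total=28.80, C_total=10.00, V=2.88; Q1=11.52, Q3=17.28; dissipated=0.001
Total dissipated: 11.416 μJ

Answer: 11.42 μJ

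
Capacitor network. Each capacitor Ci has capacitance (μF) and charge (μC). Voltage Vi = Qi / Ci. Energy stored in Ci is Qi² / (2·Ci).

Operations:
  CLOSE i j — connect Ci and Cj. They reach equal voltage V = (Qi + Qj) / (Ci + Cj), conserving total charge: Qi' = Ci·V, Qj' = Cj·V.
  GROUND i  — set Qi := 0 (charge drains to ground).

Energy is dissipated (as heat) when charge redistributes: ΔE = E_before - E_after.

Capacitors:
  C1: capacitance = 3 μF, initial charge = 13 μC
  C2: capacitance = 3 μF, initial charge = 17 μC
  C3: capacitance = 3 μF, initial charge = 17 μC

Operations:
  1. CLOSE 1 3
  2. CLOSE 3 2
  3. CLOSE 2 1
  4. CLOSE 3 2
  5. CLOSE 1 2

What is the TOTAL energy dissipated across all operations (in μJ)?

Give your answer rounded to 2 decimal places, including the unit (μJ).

Initial: C1(3μF, Q=13μC, V=4.33V), C2(3μF, Q=17μC, V=5.67V), C3(3μF, Q=17μC, V=5.67V)
Op 1: CLOSE 1-3: Q_total=30.00, C_total=6.00, V=5.00; Q1=15.00, Q3=15.00; dissipated=1.333
Op 2: CLOSE 3-2: Q_total=32.00, C_total=6.00, V=5.33; Q3=16.00, Q2=16.00; dissipated=0.333
Op 3: CLOSE 2-1: Q_total=31.00, C_total=6.00, V=5.17; Q2=15.50, Q1=15.50; dissipated=0.083
Op 4: CLOSE 3-2: Q_total=31.50, C_total=6.00, V=5.25; Q3=15.75, Q2=15.75; dissipated=0.021
Op 5: CLOSE 1-2: Q_total=31.25, C_total=6.00, V=5.21; Q1=15.62, Q2=15.62; dissipated=0.005
Total dissipated: 1.776 μJ

Answer: 1.78 μJ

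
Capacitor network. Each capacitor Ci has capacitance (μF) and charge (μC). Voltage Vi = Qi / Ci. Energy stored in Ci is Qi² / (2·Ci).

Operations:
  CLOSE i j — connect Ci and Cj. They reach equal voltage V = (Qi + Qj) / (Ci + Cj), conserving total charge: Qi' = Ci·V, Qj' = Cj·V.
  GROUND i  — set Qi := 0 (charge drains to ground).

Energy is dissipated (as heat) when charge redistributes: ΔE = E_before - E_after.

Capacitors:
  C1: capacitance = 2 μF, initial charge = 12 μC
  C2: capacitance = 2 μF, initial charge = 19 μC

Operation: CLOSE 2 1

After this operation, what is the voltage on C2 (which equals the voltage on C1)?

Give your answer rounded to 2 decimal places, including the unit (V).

Initial: C1(2μF, Q=12μC, V=6.00V), C2(2μF, Q=19μC, V=9.50V)
Op 1: CLOSE 2-1: Q_total=31.00, C_total=4.00, V=7.75; Q2=15.50, Q1=15.50; dissipated=6.125

Answer: 7.75 V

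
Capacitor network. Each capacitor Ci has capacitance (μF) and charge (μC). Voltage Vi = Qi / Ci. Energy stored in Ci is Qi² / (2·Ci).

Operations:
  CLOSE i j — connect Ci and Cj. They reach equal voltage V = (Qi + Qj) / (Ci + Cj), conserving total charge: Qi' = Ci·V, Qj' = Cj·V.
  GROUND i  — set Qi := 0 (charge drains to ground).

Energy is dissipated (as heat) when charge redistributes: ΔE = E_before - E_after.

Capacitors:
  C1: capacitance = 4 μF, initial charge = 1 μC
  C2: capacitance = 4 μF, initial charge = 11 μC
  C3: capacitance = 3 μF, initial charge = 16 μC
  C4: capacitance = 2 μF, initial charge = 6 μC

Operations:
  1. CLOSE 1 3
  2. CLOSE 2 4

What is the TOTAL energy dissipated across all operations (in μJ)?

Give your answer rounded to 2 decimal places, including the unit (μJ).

Answer: 22.19 μJ

Derivation:
Initial: C1(4μF, Q=1μC, V=0.25V), C2(4μF, Q=11μC, V=2.75V), C3(3μF, Q=16μC, V=5.33V), C4(2μF, Q=6μC, V=3.00V)
Op 1: CLOSE 1-3: Q_total=17.00, C_total=7.00, V=2.43; Q1=9.71, Q3=7.29; dissipated=22.149
Op 2: CLOSE 2-4: Q_total=17.00, C_total=6.00, V=2.83; Q2=11.33, Q4=5.67; dissipated=0.042
Total dissipated: 22.190 μJ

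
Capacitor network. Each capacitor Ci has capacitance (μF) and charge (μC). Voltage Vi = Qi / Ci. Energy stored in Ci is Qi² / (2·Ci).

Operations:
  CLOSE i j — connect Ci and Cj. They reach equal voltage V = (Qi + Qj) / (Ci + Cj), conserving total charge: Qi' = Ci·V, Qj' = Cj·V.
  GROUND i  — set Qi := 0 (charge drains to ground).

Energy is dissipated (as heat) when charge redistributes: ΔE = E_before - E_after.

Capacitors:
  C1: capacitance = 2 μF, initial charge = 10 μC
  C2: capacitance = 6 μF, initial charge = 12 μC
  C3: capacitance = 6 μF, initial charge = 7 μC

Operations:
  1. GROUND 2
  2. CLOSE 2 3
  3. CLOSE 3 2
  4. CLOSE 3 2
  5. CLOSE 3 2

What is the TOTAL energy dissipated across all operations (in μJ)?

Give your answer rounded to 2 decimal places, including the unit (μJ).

Answer: 14.04 μJ

Derivation:
Initial: C1(2μF, Q=10μC, V=5.00V), C2(6μF, Q=12μC, V=2.00V), C3(6μF, Q=7μC, V=1.17V)
Op 1: GROUND 2: Q2=0; energy lost=12.000
Op 2: CLOSE 2-3: Q_total=7.00, C_total=12.00, V=0.58; Q2=3.50, Q3=3.50; dissipated=2.042
Op 3: CLOSE 3-2: Q_total=7.00, C_total=12.00, V=0.58; Q3=3.50, Q2=3.50; dissipated=0.000
Op 4: CLOSE 3-2: Q_total=7.00, C_total=12.00, V=0.58; Q3=3.50, Q2=3.50; dissipated=0.000
Op 5: CLOSE 3-2: Q_total=7.00, C_total=12.00, V=0.58; Q3=3.50, Q2=3.50; dissipated=0.000
Total dissipated: 14.042 μJ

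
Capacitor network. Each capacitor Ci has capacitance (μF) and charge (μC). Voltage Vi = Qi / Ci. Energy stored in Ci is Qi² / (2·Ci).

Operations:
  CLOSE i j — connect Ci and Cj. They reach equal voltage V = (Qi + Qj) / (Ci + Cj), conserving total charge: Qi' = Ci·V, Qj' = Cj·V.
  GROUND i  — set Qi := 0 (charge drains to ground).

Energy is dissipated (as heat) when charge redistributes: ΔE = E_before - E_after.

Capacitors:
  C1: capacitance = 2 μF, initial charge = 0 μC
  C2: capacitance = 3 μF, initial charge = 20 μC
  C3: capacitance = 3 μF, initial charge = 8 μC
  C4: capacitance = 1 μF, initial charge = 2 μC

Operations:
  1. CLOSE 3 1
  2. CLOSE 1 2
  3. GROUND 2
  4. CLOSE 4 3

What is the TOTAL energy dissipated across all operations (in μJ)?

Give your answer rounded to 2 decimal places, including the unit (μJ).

Initial: C1(2μF, Q=0μC, V=0.00V), C2(3μF, Q=20μC, V=6.67V), C3(3μF, Q=8μC, V=2.67V), C4(1μF, Q=2μC, V=2.00V)
Op 1: CLOSE 3-1: Q_total=8.00, C_total=5.00, V=1.60; Q3=4.80, Q1=3.20; dissipated=4.267
Op 2: CLOSE 1-2: Q_total=23.20, C_total=5.00, V=4.64; Q1=9.28, Q2=13.92; dissipated=15.403
Op 3: GROUND 2: Q2=0; energy lost=32.294
Op 4: CLOSE 4-3: Q_total=6.80, C_total=4.00, V=1.70; Q4=1.70, Q3=5.10; dissipated=0.060
Total dissipated: 52.024 μJ

Answer: 52.02 μJ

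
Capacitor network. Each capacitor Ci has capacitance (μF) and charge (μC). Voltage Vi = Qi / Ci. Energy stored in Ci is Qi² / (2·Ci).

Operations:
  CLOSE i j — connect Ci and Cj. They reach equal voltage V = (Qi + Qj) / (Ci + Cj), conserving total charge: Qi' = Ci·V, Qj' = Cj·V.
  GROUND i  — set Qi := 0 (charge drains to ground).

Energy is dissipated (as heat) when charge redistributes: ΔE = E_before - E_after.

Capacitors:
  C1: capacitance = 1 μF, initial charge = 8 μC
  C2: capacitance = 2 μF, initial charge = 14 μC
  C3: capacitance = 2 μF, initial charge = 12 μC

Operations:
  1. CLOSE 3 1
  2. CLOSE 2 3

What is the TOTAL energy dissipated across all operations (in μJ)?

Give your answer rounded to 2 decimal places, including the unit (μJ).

Answer: 1.39 μJ

Derivation:
Initial: C1(1μF, Q=8μC, V=8.00V), C2(2μF, Q=14μC, V=7.00V), C3(2μF, Q=12μC, V=6.00V)
Op 1: CLOSE 3-1: Q_total=20.00, C_total=3.00, V=6.67; Q3=13.33, Q1=6.67; dissipated=1.333
Op 2: CLOSE 2-3: Q_total=27.33, C_total=4.00, V=6.83; Q2=13.67, Q3=13.67; dissipated=0.056
Total dissipated: 1.389 μJ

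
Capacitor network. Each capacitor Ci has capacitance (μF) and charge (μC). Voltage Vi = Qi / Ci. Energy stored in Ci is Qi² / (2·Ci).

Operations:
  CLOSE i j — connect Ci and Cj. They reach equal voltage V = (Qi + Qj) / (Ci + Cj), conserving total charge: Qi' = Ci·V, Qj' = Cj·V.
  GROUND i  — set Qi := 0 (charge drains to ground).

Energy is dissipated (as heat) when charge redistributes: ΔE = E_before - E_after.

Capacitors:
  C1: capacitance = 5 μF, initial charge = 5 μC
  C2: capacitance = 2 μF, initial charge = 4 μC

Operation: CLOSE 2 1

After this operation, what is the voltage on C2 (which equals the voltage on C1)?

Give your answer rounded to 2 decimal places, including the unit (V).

Answer: 1.29 V

Derivation:
Initial: C1(5μF, Q=5μC, V=1.00V), C2(2μF, Q=4μC, V=2.00V)
Op 1: CLOSE 2-1: Q_total=9.00, C_total=7.00, V=1.29; Q2=2.57, Q1=6.43; dissipated=0.714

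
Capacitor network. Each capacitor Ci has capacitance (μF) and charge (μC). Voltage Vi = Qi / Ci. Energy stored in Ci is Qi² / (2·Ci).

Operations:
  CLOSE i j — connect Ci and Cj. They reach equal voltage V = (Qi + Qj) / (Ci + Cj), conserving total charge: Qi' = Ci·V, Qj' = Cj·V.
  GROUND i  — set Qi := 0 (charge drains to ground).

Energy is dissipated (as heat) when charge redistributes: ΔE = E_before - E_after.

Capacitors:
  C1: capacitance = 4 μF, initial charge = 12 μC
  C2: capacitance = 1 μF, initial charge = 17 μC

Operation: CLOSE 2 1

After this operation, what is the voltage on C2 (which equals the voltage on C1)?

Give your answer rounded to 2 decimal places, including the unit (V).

Answer: 5.80 V

Derivation:
Initial: C1(4μF, Q=12μC, V=3.00V), C2(1μF, Q=17μC, V=17.00V)
Op 1: CLOSE 2-1: Q_total=29.00, C_total=5.00, V=5.80; Q2=5.80, Q1=23.20; dissipated=78.400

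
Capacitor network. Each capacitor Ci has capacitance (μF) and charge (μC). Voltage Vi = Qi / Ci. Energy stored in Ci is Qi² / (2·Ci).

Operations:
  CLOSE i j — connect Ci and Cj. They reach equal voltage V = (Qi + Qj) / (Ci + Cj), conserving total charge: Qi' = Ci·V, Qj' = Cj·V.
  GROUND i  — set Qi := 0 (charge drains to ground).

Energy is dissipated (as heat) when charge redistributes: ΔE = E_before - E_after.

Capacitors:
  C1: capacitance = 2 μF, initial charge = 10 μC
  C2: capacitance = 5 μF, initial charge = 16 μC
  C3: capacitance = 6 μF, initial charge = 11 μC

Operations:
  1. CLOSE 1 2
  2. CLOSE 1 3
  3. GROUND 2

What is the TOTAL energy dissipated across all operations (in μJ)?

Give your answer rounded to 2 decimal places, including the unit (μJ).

Answer: 39.46 μJ

Derivation:
Initial: C1(2μF, Q=10μC, V=5.00V), C2(5μF, Q=16μC, V=3.20V), C3(6μF, Q=11μC, V=1.83V)
Op 1: CLOSE 1-2: Q_total=26.00, C_total=7.00, V=3.71; Q1=7.43, Q2=18.57; dissipated=2.314
Op 2: CLOSE 1-3: Q_total=18.43, C_total=8.00, V=2.30; Q1=4.61, Q3=13.82; dissipated=2.653
Op 3: GROUND 2: Q2=0; energy lost=34.490
Total dissipated: 39.458 μJ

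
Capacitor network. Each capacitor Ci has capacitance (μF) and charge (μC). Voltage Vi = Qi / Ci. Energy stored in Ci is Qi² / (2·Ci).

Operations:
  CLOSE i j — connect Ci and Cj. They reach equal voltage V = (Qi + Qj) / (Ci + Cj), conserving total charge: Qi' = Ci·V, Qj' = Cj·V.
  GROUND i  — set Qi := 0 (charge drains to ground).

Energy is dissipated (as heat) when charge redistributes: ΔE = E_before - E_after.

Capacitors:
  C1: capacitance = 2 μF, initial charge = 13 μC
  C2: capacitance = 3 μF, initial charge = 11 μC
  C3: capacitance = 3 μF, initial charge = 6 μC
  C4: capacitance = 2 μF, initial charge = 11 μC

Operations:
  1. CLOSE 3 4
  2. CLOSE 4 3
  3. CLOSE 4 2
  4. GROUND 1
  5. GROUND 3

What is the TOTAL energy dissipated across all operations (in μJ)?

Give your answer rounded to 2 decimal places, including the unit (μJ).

Initial: C1(2μF, Q=13μC, V=6.50V), C2(3μF, Q=11μC, V=3.67V), C3(3μF, Q=6μC, V=2.00V), C4(2μF, Q=11μC, V=5.50V)
Op 1: CLOSE 3-4: Q_total=17.00, C_total=5.00, V=3.40; Q3=10.20, Q4=6.80; dissipated=7.350
Op 2: CLOSE 4-3: Q_total=17.00, C_total=5.00, V=3.40; Q4=6.80, Q3=10.20; dissipated=0.000
Op 3: CLOSE 4-2: Q_total=17.80, C_total=5.00, V=3.56; Q4=7.12, Q2=10.68; dissipated=0.043
Op 4: GROUND 1: Q1=0; energy lost=42.250
Op 5: GROUND 3: Q3=0; energy lost=17.340
Total dissipated: 66.983 μJ

Answer: 66.98 μJ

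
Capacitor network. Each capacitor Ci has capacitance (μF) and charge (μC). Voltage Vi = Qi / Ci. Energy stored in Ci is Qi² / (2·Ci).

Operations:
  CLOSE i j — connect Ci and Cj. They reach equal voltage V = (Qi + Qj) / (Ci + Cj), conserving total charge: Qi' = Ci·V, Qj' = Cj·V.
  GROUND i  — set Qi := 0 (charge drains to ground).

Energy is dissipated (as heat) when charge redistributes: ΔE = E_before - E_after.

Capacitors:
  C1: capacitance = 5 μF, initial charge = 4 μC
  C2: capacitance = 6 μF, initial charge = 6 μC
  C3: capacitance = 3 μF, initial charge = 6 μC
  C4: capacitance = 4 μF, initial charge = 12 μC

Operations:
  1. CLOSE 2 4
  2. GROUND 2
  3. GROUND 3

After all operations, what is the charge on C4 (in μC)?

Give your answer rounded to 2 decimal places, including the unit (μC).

Initial: C1(5μF, Q=4μC, V=0.80V), C2(6μF, Q=6μC, V=1.00V), C3(3μF, Q=6μC, V=2.00V), C4(4μF, Q=12μC, V=3.00V)
Op 1: CLOSE 2-4: Q_total=18.00, C_total=10.00, V=1.80; Q2=10.80, Q4=7.20; dissipated=4.800
Op 2: GROUND 2: Q2=0; energy lost=9.720
Op 3: GROUND 3: Q3=0; energy lost=6.000
Final charges: Q1=4.00, Q2=0.00, Q3=0.00, Q4=7.20

Answer: 7.20 μC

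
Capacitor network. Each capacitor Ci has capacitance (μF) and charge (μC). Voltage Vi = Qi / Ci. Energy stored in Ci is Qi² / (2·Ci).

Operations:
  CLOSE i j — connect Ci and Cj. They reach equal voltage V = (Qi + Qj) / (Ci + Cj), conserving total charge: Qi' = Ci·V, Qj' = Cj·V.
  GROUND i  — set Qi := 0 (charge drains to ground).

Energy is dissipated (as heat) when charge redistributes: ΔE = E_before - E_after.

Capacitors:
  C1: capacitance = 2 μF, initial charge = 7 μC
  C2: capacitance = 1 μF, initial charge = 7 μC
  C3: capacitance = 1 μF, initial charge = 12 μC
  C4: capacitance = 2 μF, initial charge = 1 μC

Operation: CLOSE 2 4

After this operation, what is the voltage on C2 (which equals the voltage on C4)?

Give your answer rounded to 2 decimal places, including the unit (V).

Answer: 2.67 V

Derivation:
Initial: C1(2μF, Q=7μC, V=3.50V), C2(1μF, Q=7μC, V=7.00V), C3(1μF, Q=12μC, V=12.00V), C4(2μF, Q=1μC, V=0.50V)
Op 1: CLOSE 2-4: Q_total=8.00, C_total=3.00, V=2.67; Q2=2.67, Q4=5.33; dissipated=14.083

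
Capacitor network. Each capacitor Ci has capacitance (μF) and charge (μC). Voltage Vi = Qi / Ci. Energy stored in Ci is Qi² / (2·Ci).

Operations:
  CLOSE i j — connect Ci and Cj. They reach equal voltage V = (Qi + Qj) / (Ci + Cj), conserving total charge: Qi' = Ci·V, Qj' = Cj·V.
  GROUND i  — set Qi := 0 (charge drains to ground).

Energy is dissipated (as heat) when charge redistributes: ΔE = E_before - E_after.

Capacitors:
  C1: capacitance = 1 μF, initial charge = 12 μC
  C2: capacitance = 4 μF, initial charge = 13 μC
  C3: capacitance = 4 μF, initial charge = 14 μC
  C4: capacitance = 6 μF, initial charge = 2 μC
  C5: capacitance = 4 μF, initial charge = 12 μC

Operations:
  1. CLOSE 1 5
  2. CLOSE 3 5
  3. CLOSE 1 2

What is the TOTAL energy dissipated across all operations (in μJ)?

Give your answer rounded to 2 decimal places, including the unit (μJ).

Answer: 35.05 μJ

Derivation:
Initial: C1(1μF, Q=12μC, V=12.00V), C2(4μF, Q=13μC, V=3.25V), C3(4μF, Q=14μC, V=3.50V), C4(6μF, Q=2μC, V=0.33V), C5(4μF, Q=12μC, V=3.00V)
Op 1: CLOSE 1-5: Q_total=24.00, C_total=5.00, V=4.80; Q1=4.80, Q5=19.20; dissipated=32.400
Op 2: CLOSE 3-5: Q_total=33.20, C_total=8.00, V=4.15; Q3=16.60, Q5=16.60; dissipated=1.690
Op 3: CLOSE 1-2: Q_total=17.80, C_total=5.00, V=3.56; Q1=3.56, Q2=14.24; dissipated=0.961
Total dissipated: 35.051 μJ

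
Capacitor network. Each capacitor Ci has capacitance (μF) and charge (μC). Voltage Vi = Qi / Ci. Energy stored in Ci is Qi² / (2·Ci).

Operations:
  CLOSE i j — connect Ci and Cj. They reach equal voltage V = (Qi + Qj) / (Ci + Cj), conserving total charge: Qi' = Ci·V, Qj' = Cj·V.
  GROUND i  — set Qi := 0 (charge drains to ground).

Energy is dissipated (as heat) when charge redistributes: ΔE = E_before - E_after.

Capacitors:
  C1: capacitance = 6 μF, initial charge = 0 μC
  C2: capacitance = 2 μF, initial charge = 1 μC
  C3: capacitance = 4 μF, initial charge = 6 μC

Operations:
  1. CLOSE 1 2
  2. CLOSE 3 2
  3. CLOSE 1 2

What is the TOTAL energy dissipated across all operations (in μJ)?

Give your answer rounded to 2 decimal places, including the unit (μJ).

Initial: C1(6μF, Q=0μC, V=0.00V), C2(2μF, Q=1μC, V=0.50V), C3(4μF, Q=6μC, V=1.50V)
Op 1: CLOSE 1-2: Q_total=1.00, C_total=8.00, V=0.12; Q1=0.75, Q2=0.25; dissipated=0.188
Op 2: CLOSE 3-2: Q_total=6.25, C_total=6.00, V=1.04; Q3=4.17, Q2=2.08; dissipated=1.260
Op 3: CLOSE 1-2: Q_total=2.83, C_total=8.00, V=0.35; Q1=2.12, Q2=0.71; dissipated=0.630
Total dissipated: 2.078 μJ

Answer: 2.08 μJ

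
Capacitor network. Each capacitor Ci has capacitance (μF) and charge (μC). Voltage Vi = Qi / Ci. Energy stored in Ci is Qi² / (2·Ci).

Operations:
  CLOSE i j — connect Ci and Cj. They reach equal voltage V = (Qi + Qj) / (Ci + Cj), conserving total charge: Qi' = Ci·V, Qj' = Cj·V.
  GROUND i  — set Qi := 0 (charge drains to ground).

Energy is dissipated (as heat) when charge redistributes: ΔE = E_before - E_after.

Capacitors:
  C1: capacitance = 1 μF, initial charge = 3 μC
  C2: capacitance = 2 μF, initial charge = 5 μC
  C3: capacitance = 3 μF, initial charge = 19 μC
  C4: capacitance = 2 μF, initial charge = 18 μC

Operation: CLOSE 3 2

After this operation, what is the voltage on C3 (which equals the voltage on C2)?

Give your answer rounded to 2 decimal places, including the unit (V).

Answer: 4.80 V

Derivation:
Initial: C1(1μF, Q=3μC, V=3.00V), C2(2μF, Q=5μC, V=2.50V), C3(3μF, Q=19μC, V=6.33V), C4(2μF, Q=18μC, V=9.00V)
Op 1: CLOSE 3-2: Q_total=24.00, C_total=5.00, V=4.80; Q3=14.40, Q2=9.60; dissipated=8.817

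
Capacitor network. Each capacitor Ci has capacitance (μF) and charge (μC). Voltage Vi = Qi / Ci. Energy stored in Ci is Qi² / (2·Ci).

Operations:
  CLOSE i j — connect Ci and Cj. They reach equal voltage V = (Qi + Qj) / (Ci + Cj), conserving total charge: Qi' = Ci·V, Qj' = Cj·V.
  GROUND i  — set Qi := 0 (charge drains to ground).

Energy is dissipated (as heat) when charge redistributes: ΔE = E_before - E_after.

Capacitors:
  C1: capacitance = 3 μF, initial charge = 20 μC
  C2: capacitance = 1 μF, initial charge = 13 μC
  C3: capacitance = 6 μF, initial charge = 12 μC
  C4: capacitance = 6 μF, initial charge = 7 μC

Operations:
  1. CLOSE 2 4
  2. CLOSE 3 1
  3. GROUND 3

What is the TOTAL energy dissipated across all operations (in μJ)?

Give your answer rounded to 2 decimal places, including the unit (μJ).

Initial: C1(3μF, Q=20μC, V=6.67V), C2(1μF, Q=13μC, V=13.00V), C3(6μF, Q=12μC, V=2.00V), C4(6μF, Q=7μC, V=1.17V)
Op 1: CLOSE 2-4: Q_total=20.00, C_total=7.00, V=2.86; Q2=2.86, Q4=17.14; dissipated=60.012
Op 2: CLOSE 3-1: Q_total=32.00, C_total=9.00, V=3.56; Q3=21.33, Q1=10.67; dissipated=21.778
Op 3: GROUND 3: Q3=0; energy lost=37.926
Total dissipated: 119.716 μJ

Answer: 119.72 μJ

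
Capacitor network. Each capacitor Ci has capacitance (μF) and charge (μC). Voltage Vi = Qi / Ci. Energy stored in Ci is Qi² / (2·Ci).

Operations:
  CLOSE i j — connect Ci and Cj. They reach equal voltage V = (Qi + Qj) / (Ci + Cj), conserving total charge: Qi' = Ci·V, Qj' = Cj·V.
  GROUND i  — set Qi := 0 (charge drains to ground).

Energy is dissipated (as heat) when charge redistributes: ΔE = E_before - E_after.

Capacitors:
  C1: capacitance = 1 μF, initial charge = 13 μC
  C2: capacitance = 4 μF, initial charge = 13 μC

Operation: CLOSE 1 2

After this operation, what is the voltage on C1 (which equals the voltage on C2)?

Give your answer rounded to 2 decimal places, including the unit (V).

Answer: 5.20 V

Derivation:
Initial: C1(1μF, Q=13μC, V=13.00V), C2(4μF, Q=13μC, V=3.25V)
Op 1: CLOSE 1-2: Q_total=26.00, C_total=5.00, V=5.20; Q1=5.20, Q2=20.80; dissipated=38.025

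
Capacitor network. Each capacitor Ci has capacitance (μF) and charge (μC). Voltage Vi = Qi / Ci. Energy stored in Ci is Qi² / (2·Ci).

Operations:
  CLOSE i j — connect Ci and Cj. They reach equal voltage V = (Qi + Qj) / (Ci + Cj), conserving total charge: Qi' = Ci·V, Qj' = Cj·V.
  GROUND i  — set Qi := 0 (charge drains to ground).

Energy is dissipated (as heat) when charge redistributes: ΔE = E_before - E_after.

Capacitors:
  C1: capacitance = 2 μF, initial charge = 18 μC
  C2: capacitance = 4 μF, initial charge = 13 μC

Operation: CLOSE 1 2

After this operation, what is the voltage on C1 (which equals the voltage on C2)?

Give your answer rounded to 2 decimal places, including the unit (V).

Answer: 5.17 V

Derivation:
Initial: C1(2μF, Q=18μC, V=9.00V), C2(4μF, Q=13μC, V=3.25V)
Op 1: CLOSE 1-2: Q_total=31.00, C_total=6.00, V=5.17; Q1=10.33, Q2=20.67; dissipated=22.042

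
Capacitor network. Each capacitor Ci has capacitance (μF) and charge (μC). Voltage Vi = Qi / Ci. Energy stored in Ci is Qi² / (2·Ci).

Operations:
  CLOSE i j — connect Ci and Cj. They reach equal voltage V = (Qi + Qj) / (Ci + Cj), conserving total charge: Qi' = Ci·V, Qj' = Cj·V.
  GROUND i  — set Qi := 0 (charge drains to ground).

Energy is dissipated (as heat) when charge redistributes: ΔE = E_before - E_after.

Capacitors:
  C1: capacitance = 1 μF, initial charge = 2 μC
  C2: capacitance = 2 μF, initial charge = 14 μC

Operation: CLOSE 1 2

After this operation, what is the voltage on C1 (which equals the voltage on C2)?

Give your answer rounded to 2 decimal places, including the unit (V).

Initial: C1(1μF, Q=2μC, V=2.00V), C2(2μF, Q=14μC, V=7.00V)
Op 1: CLOSE 1-2: Q_total=16.00, C_total=3.00, V=5.33; Q1=5.33, Q2=10.67; dissipated=8.333

Answer: 5.33 V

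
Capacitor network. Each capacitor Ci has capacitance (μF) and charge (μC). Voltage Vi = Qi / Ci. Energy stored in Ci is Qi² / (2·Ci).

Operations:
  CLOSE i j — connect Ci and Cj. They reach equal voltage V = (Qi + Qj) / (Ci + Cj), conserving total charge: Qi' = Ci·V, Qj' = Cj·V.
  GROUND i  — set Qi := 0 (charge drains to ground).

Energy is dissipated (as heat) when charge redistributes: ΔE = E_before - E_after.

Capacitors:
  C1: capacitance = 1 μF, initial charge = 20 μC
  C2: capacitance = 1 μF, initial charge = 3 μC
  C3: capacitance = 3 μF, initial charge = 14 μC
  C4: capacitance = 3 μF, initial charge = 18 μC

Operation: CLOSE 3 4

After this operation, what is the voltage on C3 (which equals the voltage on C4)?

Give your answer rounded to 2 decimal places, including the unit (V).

Answer: 5.33 V

Derivation:
Initial: C1(1μF, Q=20μC, V=20.00V), C2(1μF, Q=3μC, V=3.00V), C3(3μF, Q=14μC, V=4.67V), C4(3μF, Q=18μC, V=6.00V)
Op 1: CLOSE 3-4: Q_total=32.00, C_total=6.00, V=5.33; Q3=16.00, Q4=16.00; dissipated=1.333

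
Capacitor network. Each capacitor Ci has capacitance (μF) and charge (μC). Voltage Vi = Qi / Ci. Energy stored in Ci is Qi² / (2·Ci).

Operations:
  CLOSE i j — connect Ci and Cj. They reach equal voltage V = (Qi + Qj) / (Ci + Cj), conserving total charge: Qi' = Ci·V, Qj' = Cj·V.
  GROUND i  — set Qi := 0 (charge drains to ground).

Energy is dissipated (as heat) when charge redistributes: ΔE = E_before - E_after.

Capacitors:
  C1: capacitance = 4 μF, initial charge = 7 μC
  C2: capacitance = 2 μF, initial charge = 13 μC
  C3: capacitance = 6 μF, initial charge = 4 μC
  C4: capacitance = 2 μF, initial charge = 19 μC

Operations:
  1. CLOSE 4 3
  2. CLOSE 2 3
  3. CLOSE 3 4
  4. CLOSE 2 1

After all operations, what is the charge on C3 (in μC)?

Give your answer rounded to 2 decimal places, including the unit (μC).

Answer: 21.33 μC

Derivation:
Initial: C1(4μF, Q=7μC, V=1.75V), C2(2μF, Q=13μC, V=6.50V), C3(6μF, Q=4μC, V=0.67V), C4(2μF, Q=19μC, V=9.50V)
Op 1: CLOSE 4-3: Q_total=23.00, C_total=8.00, V=2.88; Q4=5.75, Q3=17.25; dissipated=58.521
Op 2: CLOSE 2-3: Q_total=30.25, C_total=8.00, V=3.78; Q2=7.56, Q3=22.69; dissipated=9.855
Op 3: CLOSE 3-4: Q_total=28.44, C_total=8.00, V=3.55; Q3=21.33, Q4=7.11; dissipated=0.616
Op 4: CLOSE 2-1: Q_total=14.56, C_total=6.00, V=2.43; Q2=4.85, Q1=9.71; dissipated=2.751
Final charges: Q1=9.71, Q2=4.85, Q3=21.33, Q4=7.11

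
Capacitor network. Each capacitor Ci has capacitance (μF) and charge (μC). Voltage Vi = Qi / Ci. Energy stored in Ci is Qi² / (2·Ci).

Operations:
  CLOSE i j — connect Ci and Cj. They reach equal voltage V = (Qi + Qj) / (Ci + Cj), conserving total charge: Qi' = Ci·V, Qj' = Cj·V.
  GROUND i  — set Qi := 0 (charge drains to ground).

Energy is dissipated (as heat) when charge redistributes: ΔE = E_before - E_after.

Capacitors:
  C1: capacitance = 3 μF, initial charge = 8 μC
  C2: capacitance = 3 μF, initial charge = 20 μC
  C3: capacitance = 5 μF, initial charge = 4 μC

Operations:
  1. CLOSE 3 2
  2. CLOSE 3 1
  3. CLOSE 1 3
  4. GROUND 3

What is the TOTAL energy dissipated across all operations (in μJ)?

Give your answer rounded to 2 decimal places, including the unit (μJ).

Answer: 53.03 μJ

Derivation:
Initial: C1(3μF, Q=8μC, V=2.67V), C2(3μF, Q=20μC, V=6.67V), C3(5μF, Q=4μC, V=0.80V)
Op 1: CLOSE 3-2: Q_total=24.00, C_total=8.00, V=3.00; Q3=15.00, Q2=9.00; dissipated=32.267
Op 2: CLOSE 3-1: Q_total=23.00, C_total=8.00, V=2.88; Q3=14.38, Q1=8.62; dissipated=0.104
Op 3: CLOSE 1-3: Q_total=23.00, C_total=8.00, V=2.88; Q1=8.62, Q3=14.38; dissipated=0.000
Op 4: GROUND 3: Q3=0; energy lost=20.664
Total dissipated: 53.035 μJ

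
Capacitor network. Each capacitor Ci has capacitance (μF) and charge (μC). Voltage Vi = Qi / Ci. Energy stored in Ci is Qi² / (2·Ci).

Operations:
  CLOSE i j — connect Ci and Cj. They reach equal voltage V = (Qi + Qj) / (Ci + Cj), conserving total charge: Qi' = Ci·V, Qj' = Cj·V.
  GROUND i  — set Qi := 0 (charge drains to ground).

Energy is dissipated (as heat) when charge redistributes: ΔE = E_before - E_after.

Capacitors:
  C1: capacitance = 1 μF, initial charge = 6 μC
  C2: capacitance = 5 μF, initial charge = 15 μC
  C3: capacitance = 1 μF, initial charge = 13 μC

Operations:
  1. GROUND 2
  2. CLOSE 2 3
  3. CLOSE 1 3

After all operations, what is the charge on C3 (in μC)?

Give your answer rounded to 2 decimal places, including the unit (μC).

Answer: 4.08 μC

Derivation:
Initial: C1(1μF, Q=6μC, V=6.00V), C2(5μF, Q=15μC, V=3.00V), C3(1μF, Q=13μC, V=13.00V)
Op 1: GROUND 2: Q2=0; energy lost=22.500
Op 2: CLOSE 2-3: Q_total=13.00, C_total=6.00, V=2.17; Q2=10.83, Q3=2.17; dissipated=70.417
Op 3: CLOSE 1-3: Q_total=8.17, C_total=2.00, V=4.08; Q1=4.08, Q3=4.08; dissipated=3.674
Final charges: Q1=4.08, Q2=10.83, Q3=4.08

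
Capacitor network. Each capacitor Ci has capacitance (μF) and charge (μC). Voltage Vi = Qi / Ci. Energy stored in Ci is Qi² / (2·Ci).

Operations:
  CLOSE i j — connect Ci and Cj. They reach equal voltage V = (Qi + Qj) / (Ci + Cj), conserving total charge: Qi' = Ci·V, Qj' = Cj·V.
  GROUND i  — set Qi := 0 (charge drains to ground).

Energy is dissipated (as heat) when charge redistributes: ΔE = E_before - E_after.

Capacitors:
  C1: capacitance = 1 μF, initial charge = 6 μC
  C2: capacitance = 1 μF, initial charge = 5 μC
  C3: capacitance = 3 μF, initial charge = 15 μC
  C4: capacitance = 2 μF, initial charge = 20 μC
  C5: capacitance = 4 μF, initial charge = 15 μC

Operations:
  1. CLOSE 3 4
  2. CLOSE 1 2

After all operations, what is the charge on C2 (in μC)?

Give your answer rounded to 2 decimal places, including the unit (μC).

Initial: C1(1μF, Q=6μC, V=6.00V), C2(1μF, Q=5μC, V=5.00V), C3(3μF, Q=15μC, V=5.00V), C4(2μF, Q=20μC, V=10.00V), C5(4μF, Q=15μC, V=3.75V)
Op 1: CLOSE 3-4: Q_total=35.00, C_total=5.00, V=7.00; Q3=21.00, Q4=14.00; dissipated=15.000
Op 2: CLOSE 1-2: Q_total=11.00, C_total=2.00, V=5.50; Q1=5.50, Q2=5.50; dissipated=0.250
Final charges: Q1=5.50, Q2=5.50, Q3=21.00, Q4=14.00, Q5=15.00

Answer: 5.50 μC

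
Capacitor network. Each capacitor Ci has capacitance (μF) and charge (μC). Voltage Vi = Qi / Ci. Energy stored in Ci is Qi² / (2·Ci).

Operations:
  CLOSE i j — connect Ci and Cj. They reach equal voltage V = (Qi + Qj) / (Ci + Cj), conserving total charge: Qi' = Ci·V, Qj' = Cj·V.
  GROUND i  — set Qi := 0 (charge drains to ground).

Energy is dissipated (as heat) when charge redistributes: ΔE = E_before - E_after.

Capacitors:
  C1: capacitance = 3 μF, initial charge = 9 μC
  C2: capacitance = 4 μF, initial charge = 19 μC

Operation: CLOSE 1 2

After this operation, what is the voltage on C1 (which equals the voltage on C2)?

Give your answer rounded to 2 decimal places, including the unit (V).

Answer: 4.00 V

Derivation:
Initial: C1(3μF, Q=9μC, V=3.00V), C2(4μF, Q=19μC, V=4.75V)
Op 1: CLOSE 1-2: Q_total=28.00, C_total=7.00, V=4.00; Q1=12.00, Q2=16.00; dissipated=2.625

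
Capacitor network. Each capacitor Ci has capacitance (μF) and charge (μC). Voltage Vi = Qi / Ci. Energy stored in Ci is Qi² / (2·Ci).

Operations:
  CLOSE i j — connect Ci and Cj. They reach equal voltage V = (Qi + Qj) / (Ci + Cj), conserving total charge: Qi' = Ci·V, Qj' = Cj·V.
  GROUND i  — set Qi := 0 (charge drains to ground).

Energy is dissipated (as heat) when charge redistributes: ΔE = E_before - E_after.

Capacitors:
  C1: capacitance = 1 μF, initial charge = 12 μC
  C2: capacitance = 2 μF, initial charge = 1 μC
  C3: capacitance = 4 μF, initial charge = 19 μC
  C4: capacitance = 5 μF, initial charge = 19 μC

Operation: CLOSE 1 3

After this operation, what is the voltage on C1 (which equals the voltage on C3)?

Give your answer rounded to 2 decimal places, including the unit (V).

Answer: 6.20 V

Derivation:
Initial: C1(1μF, Q=12μC, V=12.00V), C2(2μF, Q=1μC, V=0.50V), C3(4μF, Q=19μC, V=4.75V), C4(5μF, Q=19μC, V=3.80V)
Op 1: CLOSE 1-3: Q_total=31.00, C_total=5.00, V=6.20; Q1=6.20, Q3=24.80; dissipated=21.025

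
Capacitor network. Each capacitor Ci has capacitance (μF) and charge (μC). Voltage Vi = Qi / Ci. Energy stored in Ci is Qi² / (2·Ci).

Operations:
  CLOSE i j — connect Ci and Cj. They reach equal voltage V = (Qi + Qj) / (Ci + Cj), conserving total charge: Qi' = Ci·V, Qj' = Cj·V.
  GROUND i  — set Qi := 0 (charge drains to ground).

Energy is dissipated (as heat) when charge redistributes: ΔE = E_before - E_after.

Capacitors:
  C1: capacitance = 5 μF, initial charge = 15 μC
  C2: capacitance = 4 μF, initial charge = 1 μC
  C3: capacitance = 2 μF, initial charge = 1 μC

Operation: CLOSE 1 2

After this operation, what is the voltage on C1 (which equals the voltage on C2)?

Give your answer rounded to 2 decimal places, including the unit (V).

Answer: 1.78 V

Derivation:
Initial: C1(5μF, Q=15μC, V=3.00V), C2(4μF, Q=1μC, V=0.25V), C3(2μF, Q=1μC, V=0.50V)
Op 1: CLOSE 1-2: Q_total=16.00, C_total=9.00, V=1.78; Q1=8.89, Q2=7.11; dissipated=8.403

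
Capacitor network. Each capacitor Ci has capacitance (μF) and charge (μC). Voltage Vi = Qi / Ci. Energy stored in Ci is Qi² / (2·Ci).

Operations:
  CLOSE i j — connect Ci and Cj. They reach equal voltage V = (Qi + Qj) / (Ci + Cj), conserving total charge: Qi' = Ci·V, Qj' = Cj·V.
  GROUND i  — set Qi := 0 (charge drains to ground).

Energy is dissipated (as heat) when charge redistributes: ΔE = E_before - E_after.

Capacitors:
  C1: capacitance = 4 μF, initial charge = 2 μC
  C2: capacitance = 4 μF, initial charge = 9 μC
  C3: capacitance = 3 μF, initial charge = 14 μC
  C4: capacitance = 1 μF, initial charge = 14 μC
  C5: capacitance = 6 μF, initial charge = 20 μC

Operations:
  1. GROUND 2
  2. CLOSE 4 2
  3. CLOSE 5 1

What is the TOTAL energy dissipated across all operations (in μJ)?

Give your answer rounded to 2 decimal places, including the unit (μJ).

Initial: C1(4μF, Q=2μC, V=0.50V), C2(4μF, Q=9μC, V=2.25V), C3(3μF, Q=14μC, V=4.67V), C4(1μF, Q=14μC, V=14.00V), C5(6μF, Q=20μC, V=3.33V)
Op 1: GROUND 2: Q2=0; energy lost=10.125
Op 2: CLOSE 4-2: Q_total=14.00, C_total=5.00, V=2.80; Q4=2.80, Q2=11.20; dissipated=78.400
Op 3: CLOSE 5-1: Q_total=22.00, C_total=10.00, V=2.20; Q5=13.20, Q1=8.80; dissipated=9.633
Total dissipated: 98.158 μJ

Answer: 98.16 μJ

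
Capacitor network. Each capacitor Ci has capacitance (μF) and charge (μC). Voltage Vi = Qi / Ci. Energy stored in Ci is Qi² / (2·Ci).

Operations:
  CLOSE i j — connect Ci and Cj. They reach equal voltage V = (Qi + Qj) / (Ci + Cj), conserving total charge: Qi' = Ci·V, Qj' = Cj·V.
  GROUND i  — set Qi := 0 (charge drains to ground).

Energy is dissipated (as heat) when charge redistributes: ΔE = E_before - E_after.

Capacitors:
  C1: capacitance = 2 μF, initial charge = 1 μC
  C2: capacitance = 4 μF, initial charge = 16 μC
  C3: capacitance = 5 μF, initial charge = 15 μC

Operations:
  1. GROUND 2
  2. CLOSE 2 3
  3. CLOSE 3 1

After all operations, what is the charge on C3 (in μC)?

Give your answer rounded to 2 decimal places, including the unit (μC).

Initial: C1(2μF, Q=1μC, V=0.50V), C2(4μF, Q=16μC, V=4.00V), C3(5μF, Q=15μC, V=3.00V)
Op 1: GROUND 2: Q2=0; energy lost=32.000
Op 2: CLOSE 2-3: Q_total=15.00, C_total=9.00, V=1.67; Q2=6.67, Q3=8.33; dissipated=10.000
Op 3: CLOSE 3-1: Q_total=9.33, C_total=7.00, V=1.33; Q3=6.67, Q1=2.67; dissipated=0.972
Final charges: Q1=2.67, Q2=6.67, Q3=6.67

Answer: 6.67 μC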